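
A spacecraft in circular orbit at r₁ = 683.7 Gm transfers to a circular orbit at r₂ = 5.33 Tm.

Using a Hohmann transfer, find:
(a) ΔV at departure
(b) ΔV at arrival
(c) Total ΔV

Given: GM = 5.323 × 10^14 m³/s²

Convert to SI: r₁ = 683.7 Gm = 6.837e+11 m; r₂ = 5.33 Tm = 5.33e+12 m.
Transfer semi-major axis: a_t = (r₁ + r₂)/2 = (6.837e+11 + 5.33e+12)/2 = 3.00685e+12 m.
Circular speeds: v₁ = √(GM/r₁) = 27.9026 m/s, v₂ = √(GM/r₂) = 9.99343 m/s.
Transfer speeds (vis-viva v² = GM(2/r − 1/a_t)): v₁ᵗ = 37.1495 m/s, v₂ᵗ = 4.76531 m/s.
(a) ΔV₁ = |v₁ᵗ − v₁| ≈ 9.247 m/s = 9.247 m/s.
(b) ΔV₂ = |v₂ − v₂ᵗ| ≈ 5.228 m/s = 5.228 m/s.
(c) ΔV_total = ΔV₁ + ΔV₂ ≈ 14.47 m/s = 14.47 m/s.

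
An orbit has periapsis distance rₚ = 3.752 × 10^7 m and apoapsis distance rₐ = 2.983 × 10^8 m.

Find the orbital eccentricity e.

e = (rₐ − rₚ) / (rₐ + rₚ).
e = (2.983e+08 − 3.752e+07) / (2.983e+08 + 3.752e+07) = 2.6078e+08 / 3.3582e+08 ≈ 0.7765.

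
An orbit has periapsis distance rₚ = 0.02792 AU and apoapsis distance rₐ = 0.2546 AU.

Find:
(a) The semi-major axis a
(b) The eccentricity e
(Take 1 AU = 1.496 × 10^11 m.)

Convert to SI: rₚ = 0.02792 AU = 4.17683e+09 m; rₐ = 0.2546 AU = 3.80882e+10 m.
(a) a = (rₚ + rₐ) / 2 = (4.17683e+09 + 3.80882e+10) / 2 ≈ 2.113e+10 m = 0.1413 AU.
(b) e = (rₐ − rₚ) / (rₐ + rₚ) = (3.80882e+10 − 4.17683e+09) / (3.80882e+10 + 4.17683e+09) ≈ 0.8024.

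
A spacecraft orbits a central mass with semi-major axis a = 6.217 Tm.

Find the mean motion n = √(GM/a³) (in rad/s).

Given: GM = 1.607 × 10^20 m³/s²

Convert to SI: a = 6.217 Tm = 6.217e+12 m.
n = √(GM / a³).
n = √(1.607e+20 / (6.217e+12)³) rad/s ≈ 8.178e-10 rad/s.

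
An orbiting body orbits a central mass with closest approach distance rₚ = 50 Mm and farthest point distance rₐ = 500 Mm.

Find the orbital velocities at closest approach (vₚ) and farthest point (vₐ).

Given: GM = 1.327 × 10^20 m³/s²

Convert to SI: rₚ = 50 Mm = 5e+07 m; rₐ = 500 Mm = 5e+08 m.
Use the vis-viva equation v² = GM(2/r − 1/a) with a = (rₚ + rₐ)/2 = (5e+07 + 5e+08)/2 = 2.75e+08 m.
vₚ = √(GM · (2/rₚ − 1/a)) = √(1.327e+20 · (2/5e+07 − 1/2.75e+08)) m/s ≈ 2.197e+06 m/s = 2197 km/s.
vₐ = √(GM · (2/rₐ − 1/a)) = √(1.327e+20 · (2/5e+08 − 1/2.75e+08)) m/s ≈ 2.197e+05 m/s = 219.7 km/s.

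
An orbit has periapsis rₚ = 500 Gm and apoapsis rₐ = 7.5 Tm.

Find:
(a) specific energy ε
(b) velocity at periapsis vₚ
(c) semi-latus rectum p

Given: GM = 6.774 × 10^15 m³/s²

Convert to SI: rₚ = 500 Gm = 5e+11 m; rₐ = 7.5 Tm = 7.5e+12 m.
(a) With a = (rₚ + rₐ)/2 = 4e+12 m, ε = −GM/(2a) = −6.774e+15/(2 · 4e+12) J/kg ≈ -846.8 J/kg
(b) With a = (rₚ + rₐ)/2 = 4e+12 m, vₚ = √(GM (2/rₚ − 1/a)) = √(6.774e+15 · (2/5e+11 − 1/4e+12)) m/s ≈ 159.4 m/s
(c) From a = (rₚ + rₐ)/2 = 4e+12 m and e = (rₐ − rₚ)/(rₐ + rₚ) = 0.875, p = a(1 − e²) = 4e+12 · (1 − (0.875)²) ≈ 9.375e+11 m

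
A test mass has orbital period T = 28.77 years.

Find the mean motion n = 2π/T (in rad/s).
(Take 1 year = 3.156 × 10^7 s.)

Convert to SI: T = 28.77 years = 9.07981e+08 s.
n = 2π / T.
n = 2π / 9.07981e+08 s ≈ 6.92e-09 rad/s.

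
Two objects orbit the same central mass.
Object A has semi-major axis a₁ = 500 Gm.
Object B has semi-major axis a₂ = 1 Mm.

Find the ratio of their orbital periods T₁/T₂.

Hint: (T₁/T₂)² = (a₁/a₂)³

Convert to SI: a₁ = 500 Gm = 5e+11 m; a₂ = 1 Mm = 1e+06 m.
From Kepler's third law, (T₁/T₂)² = (a₁/a₂)³, so T₁/T₂ = (a₁/a₂)^(3/2).
a₁/a₂ = 5e+11 / 1e+06 = 500000.
T₁/T₂ = (500000)^(3/2) ≈ 3.536e+08.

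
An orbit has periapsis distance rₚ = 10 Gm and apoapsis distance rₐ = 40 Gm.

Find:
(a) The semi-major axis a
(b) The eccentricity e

Convert to SI: rₚ = 10 Gm = 1e+10 m; rₐ = 40 Gm = 4e+10 m.
(a) a = (rₚ + rₐ) / 2 = (1e+10 + 4e+10) / 2 ≈ 2.5e+10 m = 25 Gm.
(b) e = (rₐ − rₚ) / (rₐ + rₚ) = (4e+10 − 1e+10) / (4e+10 + 1e+10) ≈ 0.6.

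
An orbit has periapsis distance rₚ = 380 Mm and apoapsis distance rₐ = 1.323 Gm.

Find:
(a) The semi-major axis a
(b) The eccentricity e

Convert to SI: rₚ = 380 Mm = 3.8e+08 m; rₐ = 1.323 Gm = 1.323e+09 m.
(a) a = (rₚ + rₐ) / 2 = (3.8e+08 + 1.323e+09) / 2 ≈ 8.515e+08 m = 851.5 Mm.
(b) e = (rₐ − rₚ) / (rₐ + rₚ) = (1.323e+09 − 3.8e+08) / (1.323e+09 + 3.8e+08) ≈ 0.5537.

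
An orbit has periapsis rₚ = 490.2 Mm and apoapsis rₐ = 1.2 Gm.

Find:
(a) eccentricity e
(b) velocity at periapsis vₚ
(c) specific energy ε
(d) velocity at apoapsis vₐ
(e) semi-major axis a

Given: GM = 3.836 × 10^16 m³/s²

Convert to SI: rₚ = 490.2 Mm = 4.902e+08 m; rₐ = 1.2 Gm = 1.2e+09 m.
(a) e = (rₐ − rₚ)/(rₐ + rₚ) = (1.2e+09 − 4.902e+08)/(1.2e+09 + 4.902e+08) ≈ 0.42
(b) With a = (rₚ + rₐ)/2 = 8.451e+08 m, vₚ = √(GM (2/rₚ − 1/a)) = √(3.836e+16 · (2/4.902e+08 − 1/8.451e+08)) m/s ≈ 1.054e+04 m/s
(c) With a = (rₚ + rₐ)/2 = 8.451e+08 m, ε = −GM/(2a) = −3.836e+16/(2 · 8.451e+08) J/kg ≈ -2.27e+07 J/kg
(d) With a = (rₚ + rₐ)/2 = 8.451e+08 m, vₐ = √(GM (2/rₐ − 1/a)) = √(3.836e+16 · (2/1.2e+09 − 1/8.451e+08)) m/s ≈ 4306 m/s
(e) a = (rₚ + rₐ)/2 = (4.902e+08 + 1.2e+09)/2 ≈ 8.451e+08 m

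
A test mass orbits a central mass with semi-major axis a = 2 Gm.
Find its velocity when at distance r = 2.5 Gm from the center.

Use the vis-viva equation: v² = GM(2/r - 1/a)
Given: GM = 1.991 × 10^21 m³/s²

Convert to SI: a = 2 Gm = 2e+09 m; r = 2.5 Gm = 2.5e+09 m.
Vis-viva: v = √(GM · (2/r − 1/a)).
2/r − 1/a = 2/2.5e+09 − 1/2e+09 = 3e-10 m⁻¹.
v = √(1.991e+21 · 3e-10) m/s ≈ 7.729e+05 m/s = 772.9 km/s.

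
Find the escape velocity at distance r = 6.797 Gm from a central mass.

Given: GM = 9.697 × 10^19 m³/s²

Convert to SI: r = 6.797 Gm = 6.797e+09 m.
Escape velocity comes from setting total energy to zero: ½v² − GM/r = 0 ⇒ v_esc = √(2GM / r).
v_esc = √(2 · 9.697e+19 / 6.797e+09) m/s ≈ 1.689e+05 m/s = 168.9 km/s.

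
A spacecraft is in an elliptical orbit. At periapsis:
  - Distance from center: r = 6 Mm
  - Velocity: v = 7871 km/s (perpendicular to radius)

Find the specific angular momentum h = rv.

Convert to SI: r = 6 Mm = 6e+06 m; v = 7871 km/s = 7.871e+06 m/s.
With v perpendicular to r, h = r · v.
h = 6e+06 · 7.871e+06 m²/s ≈ 4.723e+13 m²/s.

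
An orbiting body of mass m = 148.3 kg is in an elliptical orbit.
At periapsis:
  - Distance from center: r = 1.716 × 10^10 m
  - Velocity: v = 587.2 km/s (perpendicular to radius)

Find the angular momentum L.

Convert to SI: v = 587.2 km/s = 587200 m/s.
Since v is perpendicular to r, L = m · v · r.
L = 148.3 · 587200 · 1.716e+10 kg·m²/s ≈ 1.494e+18 kg·m²/s.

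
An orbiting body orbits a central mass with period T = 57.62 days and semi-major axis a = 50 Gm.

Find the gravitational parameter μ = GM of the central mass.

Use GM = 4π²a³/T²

Convert to SI: T = 57.62 days = 4.97837e+06 s; a = 50 Gm = 5e+10 m.
GM = 4π² · a³ / T².
GM = 4π² · (5e+10)³ / (4.97837e+06)² m³/s² ≈ 1.991e+20 m³/s² = 1.991 × 10^20 m³/s².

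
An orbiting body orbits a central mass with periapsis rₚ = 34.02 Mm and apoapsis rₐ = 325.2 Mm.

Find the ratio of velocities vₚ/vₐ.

Convert to SI: rₚ = 34.02 Mm = 3.402e+07 m; rₐ = 325.2 Mm = 3.252e+08 m.
Conservation of angular momentum gives rₚvₚ = rₐvₐ, so vₚ/vₐ = rₐ/rₚ.
vₚ/vₐ = 3.252e+08 / 3.402e+07 ≈ 9.559.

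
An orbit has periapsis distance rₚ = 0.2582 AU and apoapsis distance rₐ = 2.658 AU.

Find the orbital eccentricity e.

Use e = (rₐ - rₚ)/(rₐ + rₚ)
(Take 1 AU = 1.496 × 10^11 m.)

Convert to SI: rₚ = 0.2582 AU = 3.86267e+10 m; rₐ = 2.658 AU = 3.97637e+11 m.
e = (rₐ − rₚ) / (rₐ + rₚ).
e = (3.97637e+11 − 3.86267e+10) / (3.97637e+11 + 3.86267e+10) = 3.5901e+11 / 4.36264e+11 ≈ 0.8229.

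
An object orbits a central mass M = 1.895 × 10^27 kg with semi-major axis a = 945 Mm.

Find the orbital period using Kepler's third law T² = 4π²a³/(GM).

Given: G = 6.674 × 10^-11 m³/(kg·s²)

Convert to SI: a = 945 Mm = 9.45e+08 m.
GM = G · M = 6.674e-11 · 1.895e+27 = 1.26472e+17 m³/s².
Kepler's third law: T = 2π √(a³ / GM).
Substituting a = 9.45e+08 m and GM = 1.26472e+17 m³/s²:
T = 2π √((9.45e+08)³ / 1.26472e+17) s
T ≈ 5.133e+05 s = 5.94 days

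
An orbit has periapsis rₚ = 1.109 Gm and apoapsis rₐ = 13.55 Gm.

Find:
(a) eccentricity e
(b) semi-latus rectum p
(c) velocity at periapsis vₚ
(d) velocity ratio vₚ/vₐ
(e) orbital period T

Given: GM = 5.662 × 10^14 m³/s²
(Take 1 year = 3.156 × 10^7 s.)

Convert to SI: rₚ = 1.109 Gm = 1.109e+09 m; rₐ = 13.55 Gm = 1.355e+10 m.
(a) e = (rₐ − rₚ)/(rₐ + rₚ) = (1.355e+10 − 1.109e+09)/(1.355e+10 + 1.109e+09) ≈ 0.8487
(b) From a = (rₚ + rₐ)/2 = 7.3295e+09 m and e = (rₐ − rₚ)/(rₐ + rₚ) = 0.848694, p = a(1 − e²) = 7.3295e+09 · (1 − (0.848694)²) ≈ 2.05e+09 m
(c) With a = (rₚ + rₐ)/2 = 7.3295e+09 m, vₚ = √(GM (2/rₚ − 1/a)) = √(5.662e+14 · (2/1.109e+09 − 1/7.3295e+09)) m/s ≈ 971.5 m/s
(d) Conservation of angular momentum (rₚvₚ = rₐvₐ) gives vₚ/vₐ = rₐ/rₚ = 1.355e+10/1.109e+09 ≈ 12.22
(e) With a = (rₚ + rₐ)/2 = 7.3295e+09 m, T = 2π √(a³/GM) = 2π √((7.3295e+09)³/5.662e+14) s ≈ 1.657e+08 s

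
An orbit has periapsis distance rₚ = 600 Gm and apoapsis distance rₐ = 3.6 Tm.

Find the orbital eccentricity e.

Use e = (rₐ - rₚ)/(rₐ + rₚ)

Convert to SI: rₚ = 600 Gm = 6e+11 m; rₐ = 3.6 Tm = 3.6e+12 m.
e = (rₐ − rₚ) / (rₐ + rₚ).
e = (3.6e+12 − 6e+11) / (3.6e+12 + 6e+11) = 3e+12 / 4.2e+12 ≈ 0.7143.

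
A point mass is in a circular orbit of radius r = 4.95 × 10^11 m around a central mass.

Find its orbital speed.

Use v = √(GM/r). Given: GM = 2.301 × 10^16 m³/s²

For a circular orbit, gravity supplies the centripetal force, so v = √(GM / r).
v = √(2.301e+16 / 4.95e+11) m/s ≈ 215.6 m/s = 215.6 m/s.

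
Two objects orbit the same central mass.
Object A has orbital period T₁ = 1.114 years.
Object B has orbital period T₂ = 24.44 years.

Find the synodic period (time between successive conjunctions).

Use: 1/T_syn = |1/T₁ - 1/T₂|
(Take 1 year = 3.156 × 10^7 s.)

Convert to SI: T₁ = 1.114 years = 3.51578e+07 s; T₂ = 24.44 years = 7.71326e+08 s.
T_syn = |T₁ · T₂ / (T₁ − T₂)|.
T_syn = |3.51578e+07 · 7.71326e+08 / (3.51578e+07 − 7.71326e+08)| s ≈ 3.684e+07 s = 1.167 years.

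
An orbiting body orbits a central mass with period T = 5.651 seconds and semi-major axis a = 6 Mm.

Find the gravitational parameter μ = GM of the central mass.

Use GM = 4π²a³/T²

Convert to SI: a = 6 Mm = 6e+06 m.
GM = 4π² · a³ / T².
GM = 4π² · (6e+06)³ / (5.651)² m³/s² ≈ 2.67e+20 m³/s² = 2.67 × 10^20 m³/s².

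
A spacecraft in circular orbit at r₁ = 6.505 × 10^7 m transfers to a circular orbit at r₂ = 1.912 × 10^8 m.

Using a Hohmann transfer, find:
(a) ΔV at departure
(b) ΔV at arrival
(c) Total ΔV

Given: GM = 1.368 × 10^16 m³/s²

Transfer semi-major axis: a_t = (r₁ + r₂)/2 = (6.505e+07 + 1.912e+08)/2 = 1.28125e+08 m.
Circular speeds: v₁ = √(GM/r₁) = 14501.7 m/s, v₂ = √(GM/r₂) = 8458.61 m/s.
Transfer speeds (vis-viva v² = GM(2/r − 1/a_t)): v₁ᵗ = 17715.2 m/s, v₂ᵗ = 6027.06 m/s.
(a) ΔV₁ = |v₁ᵗ − v₁| ≈ 3213 m/s = 3.213 km/s.
(b) ΔV₂ = |v₂ − v₂ᵗ| ≈ 2432 m/s = 2.432 km/s.
(c) ΔV_total = ΔV₁ + ΔV₂ ≈ 5645 m/s = 5.645 km/s.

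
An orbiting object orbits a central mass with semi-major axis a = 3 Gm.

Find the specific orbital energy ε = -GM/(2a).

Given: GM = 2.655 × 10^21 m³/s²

Convert to SI: a = 3 Gm = 3e+09 m.
ε = −GM / (2a).
ε = −2.655e+21 / (2 · 3e+09) J/kg ≈ -4.425e+11 J/kg = -442.5 GJ/kg.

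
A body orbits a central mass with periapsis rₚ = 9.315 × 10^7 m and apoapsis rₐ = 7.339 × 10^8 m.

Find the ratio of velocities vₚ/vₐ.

Conservation of angular momentum gives rₚvₚ = rₐvₐ, so vₚ/vₐ = rₐ/rₚ.
vₚ/vₐ = 7.339e+08 / 9.315e+07 ≈ 7.879.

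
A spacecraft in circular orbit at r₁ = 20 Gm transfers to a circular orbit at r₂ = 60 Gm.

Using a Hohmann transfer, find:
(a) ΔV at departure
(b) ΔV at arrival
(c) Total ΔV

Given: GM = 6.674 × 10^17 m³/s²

Convert to SI: r₁ = 20 Gm = 2e+10 m; r₂ = 60 Gm = 6e+10 m.
Transfer semi-major axis: a_t = (r₁ + r₂)/2 = (2e+10 + 6e+10)/2 = 4e+10 m.
Circular speeds: v₁ = √(GM/r₁) = 5776.68 m/s, v₂ = √(GM/r₂) = 3335.17 m/s.
Transfer speeds (vis-viva v² = GM(2/r − 1/a_t)): v₁ᵗ = 7074.96 m/s, v₂ᵗ = 2358.32 m/s.
(a) ΔV₁ = |v₁ᵗ − v₁| ≈ 1298 m/s = 1.298 km/s.
(b) ΔV₂ = |v₂ − v₂ᵗ| ≈ 976.8 m/s = 976.8 m/s.
(c) ΔV_total = ΔV₁ + ΔV₂ ≈ 2275 m/s = 2.275 km/s.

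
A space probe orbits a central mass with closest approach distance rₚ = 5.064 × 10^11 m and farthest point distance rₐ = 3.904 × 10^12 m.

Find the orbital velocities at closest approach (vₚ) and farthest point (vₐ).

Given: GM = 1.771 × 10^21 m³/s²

Use the vis-viva equation v² = GM(2/r − 1/a) with a = (rₚ + rₐ)/2 = (5.064e+11 + 3.904e+12)/2 = 2.2052e+12 m.
vₚ = √(GM · (2/rₚ − 1/a)) = √(1.771e+21 · (2/5.064e+11 − 1/2.2052e+12)) m/s ≈ 7.869e+04 m/s = 78.69 km/s.
vₐ = √(GM · (2/rₐ − 1/a)) = √(1.771e+21 · (2/3.904e+12 − 1/2.2052e+12)) m/s ≈ 1.021e+04 m/s = 10.21 km/s.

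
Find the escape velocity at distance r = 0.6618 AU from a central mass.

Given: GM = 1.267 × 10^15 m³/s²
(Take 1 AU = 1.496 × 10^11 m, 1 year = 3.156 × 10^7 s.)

Convert to SI: r = 0.6618 AU = 9.90053e+10 m.
Escape velocity comes from setting total energy to zero: ½v² − GM/r = 0 ⇒ v_esc = √(2GM / r).
v_esc = √(2 · 1.267e+15 / 9.90053e+10) m/s ≈ 160 m/s = 0.03375 AU/year.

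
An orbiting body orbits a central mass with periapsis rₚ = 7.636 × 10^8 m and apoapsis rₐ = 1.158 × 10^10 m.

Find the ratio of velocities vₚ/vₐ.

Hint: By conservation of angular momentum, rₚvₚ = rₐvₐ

Conservation of angular momentum gives rₚvₚ = rₐvₐ, so vₚ/vₐ = rₐ/rₚ.
vₚ/vₐ = 1.158e+10 / 7.636e+08 ≈ 15.17.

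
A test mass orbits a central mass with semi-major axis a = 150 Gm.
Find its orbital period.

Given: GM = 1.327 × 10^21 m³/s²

Convert to SI: a = 150 Gm = 1.5e+11 m.
Kepler's third law: T = 2π √(a³ / GM).
Substituting a = 1.5e+11 m and GM = 1.327e+21 m³/s²:
T = 2π √((1.5e+11)³ / 1.327e+21) s
T ≈ 1.002e+07 s = 116 days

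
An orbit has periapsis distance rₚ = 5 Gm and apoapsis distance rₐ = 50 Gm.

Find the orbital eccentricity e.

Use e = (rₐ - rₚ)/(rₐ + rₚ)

Convert to SI: rₚ = 5 Gm = 5e+09 m; rₐ = 50 Gm = 5e+10 m.
e = (rₐ − rₚ) / (rₐ + rₚ).
e = (5e+10 − 5e+09) / (5e+10 + 5e+09) = 4.5e+10 / 5.5e+10 ≈ 0.8182.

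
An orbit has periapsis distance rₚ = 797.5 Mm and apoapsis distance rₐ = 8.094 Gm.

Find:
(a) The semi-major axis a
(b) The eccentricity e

Convert to SI: rₚ = 797.5 Mm = 7.975e+08 m; rₐ = 8.094 Gm = 8.094e+09 m.
(a) a = (rₚ + rₐ) / 2 = (7.975e+08 + 8.094e+09) / 2 ≈ 4.446e+09 m = 4.446 Gm.
(b) e = (rₐ − rₚ) / (rₐ + rₚ) = (8.094e+09 − 7.975e+08) / (8.094e+09 + 7.975e+08) ≈ 0.8206.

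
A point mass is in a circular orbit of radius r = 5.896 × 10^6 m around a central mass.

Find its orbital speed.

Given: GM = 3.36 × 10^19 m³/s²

For a circular orbit, gravity supplies the centripetal force, so v = √(GM / r).
v = √(3.36e+19 / 5.896e+06) m/s ≈ 2.387e+06 m/s = 2387 km/s.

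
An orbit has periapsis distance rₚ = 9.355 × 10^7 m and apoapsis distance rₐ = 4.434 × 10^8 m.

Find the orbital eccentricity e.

e = (rₐ − rₚ) / (rₐ + rₚ).
e = (4.434e+08 − 9.355e+07) / (4.434e+08 + 9.355e+07) = 3.4985e+08 / 5.3695e+08 ≈ 0.6516.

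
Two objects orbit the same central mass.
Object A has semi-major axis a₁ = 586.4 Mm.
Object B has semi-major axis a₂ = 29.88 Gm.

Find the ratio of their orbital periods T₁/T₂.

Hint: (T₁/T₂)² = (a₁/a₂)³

Convert to SI: a₁ = 586.4 Mm = 5.864e+08 m; a₂ = 29.88 Gm = 2.988e+10 m.
From Kepler's third law, (T₁/T₂)² = (a₁/a₂)³, so T₁/T₂ = (a₁/a₂)^(3/2).
a₁/a₂ = 5.864e+08 / 2.988e+10 = 0.0196252.
T₁/T₂ = (0.0196252)^(3/2) ≈ 0.002749.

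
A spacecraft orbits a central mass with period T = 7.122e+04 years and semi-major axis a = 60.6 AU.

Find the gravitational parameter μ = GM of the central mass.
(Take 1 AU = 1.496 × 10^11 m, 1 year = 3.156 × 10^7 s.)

Convert to SI: T = 7.122e+04 years = 2.2477e+12 s; a = 60.6 AU = 9.06576e+12 m.
GM = 4π² · a³ / T².
GM = 4π² · (9.06576e+12)³ / (2.2477e+12)² m³/s² ≈ 5.822e+15 m³/s² = 5.822 × 10^15 m³/s².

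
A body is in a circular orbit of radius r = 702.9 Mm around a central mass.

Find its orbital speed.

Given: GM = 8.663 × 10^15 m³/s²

Convert to SI: r = 702.9 Mm = 7.029e+08 m.
For a circular orbit, gravity supplies the centripetal force, so v = √(GM / r).
v = √(8.663e+15 / 7.029e+08) m/s ≈ 3511 m/s = 3.511 km/s.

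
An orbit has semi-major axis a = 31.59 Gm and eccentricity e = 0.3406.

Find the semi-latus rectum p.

Convert to SI: a = 31.59 Gm = 3.159e+10 m.
p = a (1 − e²).
p = 3.159e+10 · (1 − (0.3406)²) = 3.159e+10 · 0.883992 ≈ 2.793e+10 m = 27.93 Gm.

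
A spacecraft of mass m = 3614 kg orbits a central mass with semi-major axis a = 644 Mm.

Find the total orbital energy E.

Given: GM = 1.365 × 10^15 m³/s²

Convert to SI: a = 644 Mm = 6.44e+08 m.
E = −GMm / (2a).
E = −1.365e+15 · 3614 / (2 · 6.44e+08) J ≈ -3.83e+09 J = -3.83 GJ.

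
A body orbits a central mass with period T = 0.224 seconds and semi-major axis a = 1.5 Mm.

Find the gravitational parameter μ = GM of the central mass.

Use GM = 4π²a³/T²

Convert to SI: a = 1.5 Mm = 1.5e+06 m.
GM = 4π² · a³ / T².
GM = 4π² · (1.5e+06)³ / (0.224)² m³/s² ≈ 2.655e+21 m³/s² = 2.655 × 10^21 m³/s².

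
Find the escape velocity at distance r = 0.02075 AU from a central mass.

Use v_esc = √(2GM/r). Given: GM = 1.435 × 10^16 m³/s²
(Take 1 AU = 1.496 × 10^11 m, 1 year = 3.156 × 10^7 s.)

Convert to SI: r = 0.02075 AU = 3.1042e+09 m.
Escape velocity comes from setting total energy to zero: ½v² − GM/r = 0 ⇒ v_esc = √(2GM / r).
v_esc = √(2 · 1.435e+16 / 3.1042e+09) m/s ≈ 3041 m/s = 0.6415 AU/year.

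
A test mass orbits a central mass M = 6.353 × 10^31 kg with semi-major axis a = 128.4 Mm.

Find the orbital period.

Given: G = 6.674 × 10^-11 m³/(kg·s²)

Convert to SI: a = 128.4 Mm = 1.284e+08 m.
GM = G · M = 6.674e-11 · 6.353e+31 = 4.23999e+21 m³/s².
Kepler's third law: T = 2π √(a³ / GM).
Substituting a = 1.284e+08 m and GM = 4.23999e+21 m³/s²:
T = 2π √((1.284e+08)³ / 4.23999e+21) s
T ≈ 140.4 s = 2.34 minutes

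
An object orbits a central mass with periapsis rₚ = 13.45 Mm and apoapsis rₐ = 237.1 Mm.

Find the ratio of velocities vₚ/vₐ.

Convert to SI: rₚ = 13.45 Mm = 1.345e+07 m; rₐ = 237.1 Mm = 2.371e+08 m.
Conservation of angular momentum gives rₚvₚ = rₐvₐ, so vₚ/vₐ = rₐ/rₚ.
vₚ/vₐ = 2.371e+08 / 1.345e+07 ≈ 17.63.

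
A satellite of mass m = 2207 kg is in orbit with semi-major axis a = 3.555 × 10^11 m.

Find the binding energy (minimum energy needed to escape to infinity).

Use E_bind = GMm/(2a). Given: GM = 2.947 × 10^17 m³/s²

Total orbital energy is E = −GMm/(2a); binding energy is E_bind = −E = GMm/(2a).
E_bind = 2.947e+17 · 2207 / (2 · 3.555e+11) J ≈ 9.148e+08 J = 914.8 MJ.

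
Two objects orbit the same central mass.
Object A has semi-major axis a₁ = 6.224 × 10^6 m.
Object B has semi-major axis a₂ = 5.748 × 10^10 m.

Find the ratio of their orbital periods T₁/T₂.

From Kepler's third law, (T₁/T₂)² = (a₁/a₂)³, so T₁/T₂ = (a₁/a₂)^(3/2).
a₁/a₂ = 6.224e+06 / 5.748e+10 = 0.000108281.
T₁/T₂ = (0.000108281)^(3/2) ≈ 1.127e-06.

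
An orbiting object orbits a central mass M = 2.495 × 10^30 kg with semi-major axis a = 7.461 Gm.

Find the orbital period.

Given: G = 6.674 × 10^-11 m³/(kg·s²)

Convert to SI: a = 7.461 Gm = 7.461e+09 m.
GM = G · M = 6.674e-11 · 2.495e+30 = 1.66516e+20 m³/s².
Kepler's third law: T = 2π √(a³ / GM).
Substituting a = 7.461e+09 m and GM = 1.66516e+20 m³/s²:
T = 2π √((7.461e+09)³ / 1.66516e+20) s
T ≈ 3.138e+05 s = 3.632 days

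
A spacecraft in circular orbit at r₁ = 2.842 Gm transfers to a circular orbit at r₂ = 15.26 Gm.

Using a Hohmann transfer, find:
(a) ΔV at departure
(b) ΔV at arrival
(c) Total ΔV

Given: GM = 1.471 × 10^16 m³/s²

Convert to SI: r₁ = 2.842 Gm = 2.842e+09 m; r₂ = 15.26 Gm = 1.526e+10 m.
Transfer semi-major axis: a_t = (r₁ + r₂)/2 = (2.842e+09 + 1.526e+10)/2 = 9.051e+09 m.
Circular speeds: v₁ = √(GM/r₁) = 2275.07 m/s, v₂ = √(GM/r₂) = 981.814 m/s.
Transfer speeds (vis-viva v² = GM(2/r − 1/a_t)): v₁ᵗ = 2954.09 m/s, v₂ᵗ = 550.165 m/s.
(a) ΔV₁ = |v₁ᵗ − v₁| ≈ 679 m/s = 679 m/s.
(b) ΔV₂ = |v₂ − v₂ᵗ| ≈ 431.6 m/s = 431.6 m/s.
(c) ΔV_total = ΔV₁ + ΔV₂ ≈ 1111 m/s = 1.111 km/s.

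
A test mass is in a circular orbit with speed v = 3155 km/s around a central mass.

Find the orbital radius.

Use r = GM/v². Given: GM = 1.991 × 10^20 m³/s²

Convert to SI: v = 3155 km/s = 3.155e+06 m/s.
For a circular orbit, v² = GM / r, so r = GM / v².
r = 1.991e+20 / (3.155e+06)² m ≈ 2e+07 m = 20 Mm.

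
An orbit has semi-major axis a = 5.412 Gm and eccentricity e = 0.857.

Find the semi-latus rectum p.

Convert to SI: a = 5.412 Gm = 5.412e+09 m.
p = a (1 − e²).
p = 5.412e+09 · (1 − (0.857)²) = 5.412e+09 · 0.265551 ≈ 1.437e+09 m = 1.437 Gm.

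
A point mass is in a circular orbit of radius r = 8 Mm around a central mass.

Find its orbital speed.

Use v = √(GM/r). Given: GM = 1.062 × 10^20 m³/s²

Convert to SI: r = 8 Mm = 8e+06 m.
For a circular orbit, gravity supplies the centripetal force, so v = √(GM / r).
v = √(1.062e+20 / 8e+06) m/s ≈ 3.643e+06 m/s = 3643 km/s.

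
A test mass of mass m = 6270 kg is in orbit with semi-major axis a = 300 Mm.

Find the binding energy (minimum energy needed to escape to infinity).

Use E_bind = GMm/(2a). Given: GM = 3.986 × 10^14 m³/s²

Convert to SI: a = 300 Mm = 3e+08 m.
Total orbital energy is E = −GMm/(2a); binding energy is E_bind = −E = GMm/(2a).
E_bind = 3.986e+14 · 6270 / (2 · 3e+08) J ≈ 4.165e+09 J = 4.165 GJ.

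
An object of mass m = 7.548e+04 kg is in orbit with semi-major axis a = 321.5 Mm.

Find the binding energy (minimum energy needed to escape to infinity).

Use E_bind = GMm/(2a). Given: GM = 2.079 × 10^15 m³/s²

Convert to SI: a = 321.5 Mm = 3.215e+08 m.
Total orbital energy is E = −GMm/(2a); binding energy is E_bind = −E = GMm/(2a).
E_bind = 2.079e+15 · 7.548e+04 / (2 · 3.215e+08) J ≈ 2.44e+11 J = 244 GJ.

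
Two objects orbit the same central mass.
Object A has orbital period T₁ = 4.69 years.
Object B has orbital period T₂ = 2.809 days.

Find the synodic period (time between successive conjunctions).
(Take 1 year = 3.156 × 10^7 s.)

Convert to SI: T₁ = 4.69 years = 1.48016e+08 s; T₂ = 2.809 days = 242698 s.
T_syn = |T₁ · T₂ / (T₁ − T₂)|.
T_syn = |1.48016e+08 · 242698 / (1.48016e+08 − 242698)| s ≈ 2.431e+05 s = 2.814 days.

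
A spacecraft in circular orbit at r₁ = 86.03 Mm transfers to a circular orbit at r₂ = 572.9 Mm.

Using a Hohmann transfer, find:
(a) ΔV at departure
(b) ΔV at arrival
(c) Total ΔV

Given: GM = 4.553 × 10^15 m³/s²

Convert to SI: r₁ = 86.03 Mm = 8.603e+07 m; r₂ = 572.9 Mm = 5.729e+08 m.
Transfer semi-major axis: a_t = (r₁ + r₂)/2 = (8.603e+07 + 5.729e+08)/2 = 3.29465e+08 m.
Circular speeds: v₁ = √(GM/r₁) = 7274.85 m/s, v₂ = √(GM/r₂) = 2819.09 m/s.
Transfer speeds (vis-viva v² = GM(2/r − 1/a_t)): v₁ᵗ = 9593.09 m/s, v₂ᵗ = 1440.55 m/s.
(a) ΔV₁ = |v₁ᵗ − v₁| ≈ 2318 m/s = 2.318 km/s.
(b) ΔV₂ = |v₂ − v₂ᵗ| ≈ 1379 m/s = 1.379 km/s.
(c) ΔV_total = ΔV₁ + ΔV₂ ≈ 3697 m/s = 3.697 km/s.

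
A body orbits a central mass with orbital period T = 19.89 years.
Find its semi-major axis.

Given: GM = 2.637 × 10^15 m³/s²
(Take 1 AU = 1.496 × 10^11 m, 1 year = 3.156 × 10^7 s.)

Convert to SI: T = 19.89 years = 6.27728e+08 s.
Invert Kepler's third law: a = (GM · T² / (4π²))^(1/3).
Substituting T = 6.27728e+08 s and GM = 2.637e+15 m³/s²:
a = (2.637e+15 · (6.27728e+08)² / (4π²))^(1/3) m
a ≈ 2.975e+10 m = 0.1988 AU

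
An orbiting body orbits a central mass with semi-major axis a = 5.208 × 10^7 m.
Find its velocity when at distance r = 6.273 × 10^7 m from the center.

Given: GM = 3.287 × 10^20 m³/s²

Vis-viva: v = √(GM · (2/r − 1/a)).
2/r − 1/a = 2/6.273e+07 − 1/5.208e+07 = 1.26814e-08 m⁻¹.
v = √(3.287e+20 · 1.26814e-08) m/s ≈ 2.042e+06 m/s = 2042 km/s.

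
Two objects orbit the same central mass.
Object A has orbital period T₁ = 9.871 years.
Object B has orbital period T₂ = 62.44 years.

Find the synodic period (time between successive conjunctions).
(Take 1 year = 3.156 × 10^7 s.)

Convert to SI: T₁ = 9.871 years = 3.11529e+08 s; T₂ = 62.44 years = 1.97061e+09 s.
T_syn = |T₁ · T₂ / (T₁ − T₂)|.
T_syn = |3.11529e+08 · 1.97061e+09 / (3.11529e+08 − 1.97061e+09)| s ≈ 3.7e+08 s = 11.72 years.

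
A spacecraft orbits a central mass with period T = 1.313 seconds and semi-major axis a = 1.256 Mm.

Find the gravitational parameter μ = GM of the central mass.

Convert to SI: a = 1.256 Mm = 1.256e+06 m.
GM = 4π² · a³ / T².
GM = 4π² · (1.256e+06)³ / (1.313)² m³/s² ≈ 4.537e+19 m³/s² = 4.537 × 10^19 m³/s².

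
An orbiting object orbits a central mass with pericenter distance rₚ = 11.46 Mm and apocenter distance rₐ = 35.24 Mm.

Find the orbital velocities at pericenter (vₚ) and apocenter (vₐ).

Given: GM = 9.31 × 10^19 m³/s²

Convert to SI: rₚ = 11.46 Mm = 1.146e+07 m; rₐ = 35.24 Mm = 3.524e+07 m.
Use the vis-viva equation v² = GM(2/r − 1/a) with a = (rₚ + rₐ)/2 = (1.146e+07 + 3.524e+07)/2 = 2.335e+07 m.
vₚ = √(GM · (2/rₚ − 1/a)) = √(9.31e+19 · (2/1.146e+07 − 1/2.335e+07)) m/s ≈ 3.502e+06 m/s = 3502 km/s.
vₐ = √(GM · (2/rₐ − 1/a)) = √(9.31e+19 · (2/3.524e+07 − 1/2.335e+07)) m/s ≈ 1.139e+06 m/s = 1139 km/s.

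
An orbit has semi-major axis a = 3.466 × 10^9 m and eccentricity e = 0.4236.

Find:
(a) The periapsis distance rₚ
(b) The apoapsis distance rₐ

(a) rₚ = a(1 − e) = 3.466e+09 · (1 − 0.4236) = 3.466e+09 · 0.5764 ≈ 1.998e+09 m = 1.998 × 10^9 m.
(b) rₐ = a(1 + e) = 3.466e+09 · (1 + 0.4236) = 3.466e+09 · 1.4236 ≈ 4.934e+09 m = 4.934 × 10^9 m.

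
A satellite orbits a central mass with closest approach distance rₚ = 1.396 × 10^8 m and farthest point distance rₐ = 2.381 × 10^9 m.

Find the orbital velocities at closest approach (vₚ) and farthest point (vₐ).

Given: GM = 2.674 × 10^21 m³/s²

Use the vis-viva equation v² = GM(2/r − 1/a) with a = (rₚ + rₐ)/2 = (1.396e+08 + 2.381e+09)/2 = 1.2603e+09 m.
vₚ = √(GM · (2/rₚ − 1/a)) = √(2.674e+21 · (2/1.396e+08 − 1/1.2603e+09)) m/s ≈ 6.016e+06 m/s = 6016 km/s.
vₐ = √(GM · (2/rₐ − 1/a)) = √(2.674e+21 · (2/2.381e+09 − 1/1.2603e+09)) m/s ≈ 3.527e+05 m/s = 352.7 km/s.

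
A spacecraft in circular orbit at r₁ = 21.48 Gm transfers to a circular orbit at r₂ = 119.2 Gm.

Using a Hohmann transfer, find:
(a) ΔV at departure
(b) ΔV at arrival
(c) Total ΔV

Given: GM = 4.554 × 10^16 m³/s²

Convert to SI: r₁ = 21.48 Gm = 2.148e+10 m; r₂ = 119.2 Gm = 1.192e+11 m.
Transfer semi-major axis: a_t = (r₁ + r₂)/2 = (2.148e+10 + 1.192e+11)/2 = 7.034e+10 m.
Circular speeds: v₁ = √(GM/r₁) = 1456.06 m/s, v₂ = √(GM/r₂) = 618.099 m/s.
Transfer speeds (vis-viva v² = GM(2/r − 1/a_t)): v₁ᵗ = 1895.47 m/s, v₂ᵗ = 341.566 m/s.
(a) ΔV₁ = |v₁ᵗ − v₁| ≈ 439.4 m/s = 439.4 m/s.
(b) ΔV₂ = |v₂ − v₂ᵗ| ≈ 276.5 m/s = 276.5 m/s.
(c) ΔV_total = ΔV₁ + ΔV₂ ≈ 715.9 m/s = 715.9 m/s.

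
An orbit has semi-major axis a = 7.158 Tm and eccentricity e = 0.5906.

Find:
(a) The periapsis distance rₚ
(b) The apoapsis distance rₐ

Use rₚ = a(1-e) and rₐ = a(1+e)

Convert to SI: a = 7.158 Tm = 7.158e+12 m.
(a) rₚ = a(1 − e) = 7.158e+12 · (1 − 0.5906) = 7.158e+12 · 0.4094 ≈ 2.93e+12 m = 2.93 Tm.
(b) rₐ = a(1 + e) = 7.158e+12 · (1 + 0.5906) = 7.158e+12 · 1.5906 ≈ 1.139e+13 m = 11.39 Tm.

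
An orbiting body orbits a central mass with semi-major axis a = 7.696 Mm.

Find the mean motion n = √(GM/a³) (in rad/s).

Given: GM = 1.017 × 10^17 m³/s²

Convert to SI: a = 7.696 Mm = 7.696e+06 m.
n = √(GM / a³).
n = √(1.017e+17 / (7.696e+06)³) rad/s ≈ 0.01494 rad/s.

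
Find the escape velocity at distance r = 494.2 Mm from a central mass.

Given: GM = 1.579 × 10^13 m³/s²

Convert to SI: r = 494.2 Mm = 4.942e+08 m.
Escape velocity comes from setting total energy to zero: ½v² − GM/r = 0 ⇒ v_esc = √(2GM / r).
v_esc = √(2 · 1.579e+13 / 4.942e+08) m/s ≈ 252.8 m/s = 252.8 m/s.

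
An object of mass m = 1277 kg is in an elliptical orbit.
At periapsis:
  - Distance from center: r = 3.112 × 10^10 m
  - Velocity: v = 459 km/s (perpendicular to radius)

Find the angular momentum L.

Convert to SI: v = 459 km/s = 459000 m/s.
Since v is perpendicular to r, L = m · v · r.
L = 1277 · 459000 · 3.112e+10 kg·m²/s ≈ 1.824e+19 kg·m²/s.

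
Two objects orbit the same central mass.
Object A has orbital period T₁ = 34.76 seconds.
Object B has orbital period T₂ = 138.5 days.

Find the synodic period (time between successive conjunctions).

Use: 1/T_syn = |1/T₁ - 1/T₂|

Convert to SI: T₂ = 138.5 days = 1.19664e+07 s.
T_syn = |T₁ · T₂ / (T₁ − T₂)|.
T_syn = |34.76 · 1.19664e+07 / (34.76 − 1.19664e+07)| s ≈ 34.76 s = 34.76 seconds.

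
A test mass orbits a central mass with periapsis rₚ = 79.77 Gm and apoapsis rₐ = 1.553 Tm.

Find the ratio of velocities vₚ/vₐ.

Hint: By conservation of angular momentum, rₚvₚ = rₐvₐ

Convert to SI: rₚ = 79.77 Gm = 7.977e+10 m; rₐ = 1.553 Tm = 1.553e+12 m.
Conservation of angular momentum gives rₚvₚ = rₐvₐ, so vₚ/vₐ = rₐ/rₚ.
vₚ/vₐ = 1.553e+12 / 7.977e+10 ≈ 19.47.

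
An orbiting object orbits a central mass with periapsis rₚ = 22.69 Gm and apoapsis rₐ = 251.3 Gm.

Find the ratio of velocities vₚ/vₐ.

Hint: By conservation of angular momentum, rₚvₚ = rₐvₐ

Convert to SI: rₚ = 22.69 Gm = 2.269e+10 m; rₐ = 251.3 Gm = 2.513e+11 m.
Conservation of angular momentum gives rₚvₚ = rₐvₐ, so vₚ/vₐ = rₐ/rₚ.
vₚ/vₐ = 2.513e+11 / 2.269e+10 ≈ 11.08.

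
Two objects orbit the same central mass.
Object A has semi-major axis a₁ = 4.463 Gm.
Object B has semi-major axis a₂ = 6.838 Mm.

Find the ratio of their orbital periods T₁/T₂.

Convert to SI: a₁ = 4.463 Gm = 4.463e+09 m; a₂ = 6.838 Mm = 6.838e+06 m.
From Kepler's third law, (T₁/T₂)² = (a₁/a₂)³, so T₁/T₂ = (a₁/a₂)^(3/2).
a₁/a₂ = 4.463e+09 / 6.838e+06 = 652.676.
T₁/T₂ = (652.676)^(3/2) ≈ 1.667e+04.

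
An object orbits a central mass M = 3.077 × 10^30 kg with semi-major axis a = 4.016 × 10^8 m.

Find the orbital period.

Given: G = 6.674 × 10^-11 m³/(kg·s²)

GM = G · M = 6.674e-11 · 3.077e+30 = 2.05359e+20 m³/s².
Kepler's third law: T = 2π √(a³ / GM).
Substituting a = 4.016e+08 m and GM = 2.05359e+20 m³/s²:
T = 2π √((4.016e+08)³ / 2.05359e+20) s
T ≈ 3529 s = 58.81 minutes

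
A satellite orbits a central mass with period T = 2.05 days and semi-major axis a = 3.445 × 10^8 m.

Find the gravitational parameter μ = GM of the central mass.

Convert to SI: T = 2.05 days = 177120 s.
GM = 4π² · a³ / T².
GM = 4π² · (3.445e+08)³ / (177120)² m³/s² ≈ 5.145e+16 m³/s² = 5.145 × 10^16 m³/s².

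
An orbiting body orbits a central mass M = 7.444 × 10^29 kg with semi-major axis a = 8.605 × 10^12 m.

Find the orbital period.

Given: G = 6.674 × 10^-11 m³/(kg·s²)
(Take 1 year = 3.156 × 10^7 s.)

GM = G · M = 6.674e-11 · 7.444e+29 = 4.96813e+19 m³/s².
Kepler's third law: T = 2π √(a³ / GM).
Substituting a = 8.605e+12 m and GM = 4.96813e+19 m³/s²:
T = 2π √((8.605e+12)³ / 4.96813e+19) s
T ≈ 2.25e+10 s = 713 years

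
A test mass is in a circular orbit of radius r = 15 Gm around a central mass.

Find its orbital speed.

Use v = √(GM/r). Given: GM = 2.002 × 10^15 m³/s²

Convert to SI: r = 15 Gm = 1.5e+10 m.
For a circular orbit, gravity supplies the centripetal force, so v = √(GM / r).
v = √(2.002e+15 / 1.5e+10) m/s ≈ 365.3 m/s = 365.3 m/s.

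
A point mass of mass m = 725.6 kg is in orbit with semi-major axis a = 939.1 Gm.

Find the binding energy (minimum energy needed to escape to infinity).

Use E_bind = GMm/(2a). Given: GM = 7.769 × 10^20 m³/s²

Convert to SI: a = 939.1 Gm = 9.391e+11 m.
Total orbital energy is E = −GMm/(2a); binding energy is E_bind = −E = GMm/(2a).
E_bind = 7.769e+20 · 725.6 / (2 · 9.391e+11) J ≈ 3.001e+11 J = 300.1 GJ.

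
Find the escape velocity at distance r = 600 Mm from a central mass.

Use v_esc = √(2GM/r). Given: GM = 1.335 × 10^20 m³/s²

Convert to SI: r = 600 Mm = 6e+08 m.
Escape velocity comes from setting total energy to zero: ½v² − GM/r = 0 ⇒ v_esc = √(2GM / r).
v_esc = √(2 · 1.335e+20 / 6e+08) m/s ≈ 6.671e+05 m/s = 667.1 km/s.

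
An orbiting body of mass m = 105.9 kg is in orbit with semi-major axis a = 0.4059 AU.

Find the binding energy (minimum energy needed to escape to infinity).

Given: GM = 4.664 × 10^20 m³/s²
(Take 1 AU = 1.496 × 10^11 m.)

Convert to SI: a = 0.4059 AU = 6.07226e+10 m.
Total orbital energy is E = −GMm/(2a); binding energy is E_bind = −E = GMm/(2a).
E_bind = 4.664e+20 · 105.9 / (2 · 6.07226e+10) J ≈ 4.067e+11 J = 406.7 GJ.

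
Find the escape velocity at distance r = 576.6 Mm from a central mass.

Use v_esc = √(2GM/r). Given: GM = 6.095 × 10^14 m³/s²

Convert to SI: r = 576.6 Mm = 5.766e+08 m.
Escape velocity comes from setting total energy to zero: ½v² − GM/r = 0 ⇒ v_esc = √(2GM / r).
v_esc = √(2 · 6.095e+14 / 5.766e+08) m/s ≈ 1454 m/s = 1.454 km/s.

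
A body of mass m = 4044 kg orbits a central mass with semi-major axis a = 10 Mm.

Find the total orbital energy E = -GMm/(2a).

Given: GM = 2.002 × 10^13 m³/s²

Convert to SI: a = 10 Mm = 1e+07 m.
E = −GMm / (2a).
E = −2.002e+13 · 4044 / (2 · 1e+07) J ≈ -4.048e+09 J = -4.048 GJ.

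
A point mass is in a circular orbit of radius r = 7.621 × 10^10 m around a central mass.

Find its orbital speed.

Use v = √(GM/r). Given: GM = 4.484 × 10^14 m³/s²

For a circular orbit, gravity supplies the centripetal force, so v = √(GM / r).
v = √(4.484e+14 / 7.621e+10) m/s ≈ 76.71 m/s = 76.71 m/s.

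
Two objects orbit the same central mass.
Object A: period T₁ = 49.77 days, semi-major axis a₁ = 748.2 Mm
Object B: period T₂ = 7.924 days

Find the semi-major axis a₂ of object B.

Convert to SI: T₁ = 49.77 days = 4.30013e+06 s; a₁ = 748.2 Mm = 7.482e+08 m; T₂ = 7.924 days = 684634 s.
Kepler's third law: (T₁/T₂)² = (a₁/a₂)³ ⇒ a₂ = a₁ · (T₂/T₁)^(2/3).
T₂/T₁ = 684634 / 4.30013e+06 = 0.159212.
a₂ = 7.482e+08 · (0.159212)^(2/3) m ≈ 2.198e+08 m = 219.8 Mm.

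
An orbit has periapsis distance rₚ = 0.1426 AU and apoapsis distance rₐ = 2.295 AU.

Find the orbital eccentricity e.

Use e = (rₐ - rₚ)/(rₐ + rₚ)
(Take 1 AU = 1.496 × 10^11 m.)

Convert to SI: rₚ = 0.1426 AU = 2.1333e+10 m; rₐ = 2.295 AU = 3.43332e+11 m.
e = (rₐ − rₚ) / (rₐ + rₚ).
e = (3.43332e+11 − 2.1333e+10) / (3.43332e+11 + 2.1333e+10) = 3.21999e+11 / 3.64665e+11 ≈ 0.883.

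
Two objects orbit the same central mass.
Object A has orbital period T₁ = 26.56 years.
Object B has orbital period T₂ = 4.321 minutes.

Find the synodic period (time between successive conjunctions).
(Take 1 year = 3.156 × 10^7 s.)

Convert to SI: T₁ = 26.56 years = 8.38234e+08 s; T₂ = 4.321 minutes = 259.26 s.
T_syn = |T₁ · T₂ / (T₁ − T₂)|.
T_syn = |8.38234e+08 · 259.26 / (8.38234e+08 − 259.26)| s ≈ 259.3 s = 4.321 minutes.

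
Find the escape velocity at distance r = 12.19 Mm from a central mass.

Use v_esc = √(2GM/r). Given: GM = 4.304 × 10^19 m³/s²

Convert to SI: r = 12.19 Mm = 1.219e+07 m.
Escape velocity comes from setting total energy to zero: ½v² − GM/r = 0 ⇒ v_esc = √(2GM / r).
v_esc = √(2 · 4.304e+19 / 1.219e+07) m/s ≈ 2.657e+06 m/s = 2657 km/s.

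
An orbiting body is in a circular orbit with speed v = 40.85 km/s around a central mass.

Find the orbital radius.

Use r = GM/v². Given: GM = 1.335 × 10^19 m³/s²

Convert to SI: v = 40.85 km/s = 40850 m/s.
For a circular orbit, v² = GM / r, so r = GM / v².
r = 1.335e+19 / (40850)² m ≈ 8e+09 m = 8 Gm.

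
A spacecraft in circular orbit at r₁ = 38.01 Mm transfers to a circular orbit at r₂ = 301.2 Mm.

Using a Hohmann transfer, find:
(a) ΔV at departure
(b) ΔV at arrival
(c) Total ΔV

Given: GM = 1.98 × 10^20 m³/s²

Convert to SI: r₁ = 38.01 Mm = 3.801e+07 m; r₂ = 301.2 Mm = 3.012e+08 m.
Transfer semi-major axis: a_t = (r₁ + r₂)/2 = (3.801e+07 + 3.012e+08)/2 = 1.69605e+08 m.
Circular speeds: v₁ = √(GM/r₁) = 2.28236e+06 m/s, v₂ = √(GM/r₂) = 810784 m/s.
Transfer speeds (vis-viva v² = GM(2/r − 1/a_t)): v₁ᵗ = 3.04153e+06 m/s, v₂ᵗ = 383826 m/s.
(a) ΔV₁ = |v₁ᵗ − v₁| ≈ 7.592e+05 m/s = 759.2 km/s.
(b) ΔV₂ = |v₂ − v₂ᵗ| ≈ 4.27e+05 m/s = 427 km/s.
(c) ΔV_total = ΔV₁ + ΔV₂ ≈ 1.186e+06 m/s = 1186 km/s.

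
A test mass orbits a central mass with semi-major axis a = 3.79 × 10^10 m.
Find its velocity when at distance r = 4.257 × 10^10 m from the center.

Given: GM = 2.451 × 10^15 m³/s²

Vis-viva: v = √(GM · (2/r − 1/a)).
2/r − 1/a = 2/4.257e+10 − 1/3.79e+10 = 2.05962e-11 m⁻¹.
v = √(2.451e+15 · 2.05962e-11) m/s ≈ 224.7 m/s = 224.7 m/s.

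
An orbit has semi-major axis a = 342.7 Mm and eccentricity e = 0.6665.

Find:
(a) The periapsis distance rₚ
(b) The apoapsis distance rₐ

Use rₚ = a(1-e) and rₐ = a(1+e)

Convert to SI: a = 342.7 Mm = 3.427e+08 m.
(a) rₚ = a(1 − e) = 3.427e+08 · (1 − 0.6665) = 3.427e+08 · 0.3335 ≈ 1.143e+08 m = 114.3 Mm.
(b) rₐ = a(1 + e) = 3.427e+08 · (1 + 0.6665) = 3.427e+08 · 1.6665 ≈ 5.711e+08 m = 571.1 Mm.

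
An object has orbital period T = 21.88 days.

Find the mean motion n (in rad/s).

Convert to SI: T = 21.88 days = 1.89043e+06 s.
n = 2π / T.
n = 2π / 1.89043e+06 s ≈ 3.324e-06 rad/s.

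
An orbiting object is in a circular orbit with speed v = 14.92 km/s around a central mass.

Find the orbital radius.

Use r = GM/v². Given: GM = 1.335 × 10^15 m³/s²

Convert to SI: v = 14.92 km/s = 14920 m/s.
For a circular orbit, v² = GM / r, so r = GM / v².
r = 1.335e+15 / (14920)² m ≈ 5.997e+06 m = 5.997 Mm.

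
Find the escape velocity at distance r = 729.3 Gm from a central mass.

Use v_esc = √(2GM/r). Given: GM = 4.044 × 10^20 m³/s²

Convert to SI: r = 729.3 Gm = 7.293e+11 m.
Escape velocity comes from setting total energy to zero: ½v² − GM/r = 0 ⇒ v_esc = √(2GM / r).
v_esc = √(2 · 4.044e+20 / 7.293e+11) m/s ≈ 3.33e+04 m/s = 33.3 km/s.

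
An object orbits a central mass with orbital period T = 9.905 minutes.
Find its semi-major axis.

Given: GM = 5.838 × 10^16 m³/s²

Convert to SI: T = 9.905 minutes = 594.3 s.
Invert Kepler's third law: a = (GM · T² / (4π²))^(1/3).
Substituting T = 594.3 s and GM = 5.838e+16 m³/s²:
a = (5.838e+16 · (594.3)² / (4π²))^(1/3) m
a ≈ 8.053e+06 m = 8.053 Mm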